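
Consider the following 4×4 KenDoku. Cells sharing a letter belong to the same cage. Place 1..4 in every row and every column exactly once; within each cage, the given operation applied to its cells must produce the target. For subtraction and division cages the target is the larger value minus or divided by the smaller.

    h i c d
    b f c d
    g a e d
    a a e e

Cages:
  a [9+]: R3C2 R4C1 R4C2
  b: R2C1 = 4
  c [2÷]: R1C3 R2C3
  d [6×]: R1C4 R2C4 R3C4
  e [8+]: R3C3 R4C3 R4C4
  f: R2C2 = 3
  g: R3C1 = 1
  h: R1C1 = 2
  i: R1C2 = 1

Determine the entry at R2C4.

Cage h is given, leaving R1C1 = 2.
Cage i is a single given cell, so R1C2 = 1.
Row 1 now contains 1; hence R1C3 = 4.
Row 1 now contains 1, so R1C4 = 3.
B is a freebie, which forces R2C1 = 4.
Cage f is given, so R2C2 = 3.
Cage g is given, so R3C1 = 1.
Row 3 already has 1, which forces R3C4 = 2.
4 is placed in column 1, leaving R4C1 = 3.
The two cells of cage c must have quotient 2, so R2C3 = 2.
Column 4 already has 2, which forces R2C4 = 1.
2 is placed in row 3, which forces R3C2 = 4.
2 is placed in row 3, leaving R3C3 = 3.
Cage a needs sum 9, so R4C2 = 2.
Cage e has sum 8, so R4C3 = 1.
Cage e has sum 8, which forces R4C4 = 4.
The full grid is 2 1 4 3 / 4 3 2 1 / 1 4 3 2 / 3 2 1 4.

1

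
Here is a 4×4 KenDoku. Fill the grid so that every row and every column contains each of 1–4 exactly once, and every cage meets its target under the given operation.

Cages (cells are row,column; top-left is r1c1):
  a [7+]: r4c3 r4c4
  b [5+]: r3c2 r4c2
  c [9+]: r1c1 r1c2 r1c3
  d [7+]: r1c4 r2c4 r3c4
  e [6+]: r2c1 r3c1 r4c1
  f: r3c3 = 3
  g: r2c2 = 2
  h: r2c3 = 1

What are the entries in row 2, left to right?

3 2 1 4

G is a freebie; hence r2c2 = 2.
Cage h is a single given cell; hence r2c3 = 1.
Row 2 now contains 1, leaving r2c4 = 4.
Cage f is given; hence r3c3 = 3.
3 is placed in column 3, so r4c3 = 4.
Column 4 now contains 4, so r4c4 = 3.
Column 3 now contains 4, leaving r1c3 = 2.
2 is placed in row 1, leaving r1c4 = 1.
Row 2 now contains 1, so r2c1 = 3.
Cage b's pair has sum 5, which forces r3c2 = 4.
Column 4 now contains 1, so r3c4 = 2.
Row 4 already has 3, which forces r4c2 = 1.
3 is placed in column 1; hence r1c1 = 4.
4 is placed in column 2; hence r1c2 = 3.
2 is placed in row 3, leaving r3c1 = 1.
1 is placed in row 4, leaving r4c1 = 2.
The full grid is 4 3 2 1 / 3 2 1 4 / 1 4 3 2 / 2 1 4 3.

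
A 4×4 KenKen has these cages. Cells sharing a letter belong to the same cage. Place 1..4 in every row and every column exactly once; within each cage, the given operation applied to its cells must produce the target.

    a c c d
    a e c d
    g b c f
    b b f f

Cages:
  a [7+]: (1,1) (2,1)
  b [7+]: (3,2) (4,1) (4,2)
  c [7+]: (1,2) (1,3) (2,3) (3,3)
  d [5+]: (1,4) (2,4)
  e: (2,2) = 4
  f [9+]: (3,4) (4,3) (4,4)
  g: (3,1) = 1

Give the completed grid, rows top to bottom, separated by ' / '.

4 1 2 3 / 3 4 1 2 / 1 2 3 4 / 2 3 4 1

The 4 cells of cage c must have sum 7; hence (1,2) = 1.
E is a freebie; hence (2,2) = 4.
G is a freebie, so (3,1) = 1.
The two cells of cage a must have sum 7, so (1,1) = 4.
Row 2 now contains 4; hence (2,1) = 3.
The 4 cells of cage c must have sum 7, which forces (2,3) = 1.
Row 2 already has 1, which forces (2,4) = 2.
The 3 cells of cage b must have sum 7, so (3,2) = 2.
Row 3 already has 2, which forces (3,3) = 3.
3 is placed in row 3; hence (3,4) = 4.
The 3 cells of cage b must have sum 7, so (4,1) = 2.
The 3 cells of cage b must have sum 7, so (4,2) = 3.
Row 4 now contains 2; hence (4,3) = 4.
Row 4 already has 3, leaving (4,4) = 1.
Column 3 now contains 3; hence (1,3) = 2.
Column 4 already has 2, which forces (1,4) = 3.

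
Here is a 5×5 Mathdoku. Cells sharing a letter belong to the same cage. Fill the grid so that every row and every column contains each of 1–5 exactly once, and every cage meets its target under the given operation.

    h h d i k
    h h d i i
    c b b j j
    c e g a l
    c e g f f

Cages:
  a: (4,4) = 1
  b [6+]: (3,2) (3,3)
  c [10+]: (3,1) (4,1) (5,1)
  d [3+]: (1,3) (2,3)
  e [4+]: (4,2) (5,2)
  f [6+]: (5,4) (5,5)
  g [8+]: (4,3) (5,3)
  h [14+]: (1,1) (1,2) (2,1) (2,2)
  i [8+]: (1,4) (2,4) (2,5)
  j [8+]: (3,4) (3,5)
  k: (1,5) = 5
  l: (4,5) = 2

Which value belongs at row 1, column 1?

K is a freebie, leaving (1,5) = 5.
Column 5 already has 5, leaving (3,5) = 3.
Cage a is a single given cell; hence (4,4) = 1.
Cage l is given; hence (4,5) = 2.
The 3 cells of cage i must have sum 8, which forces (2,5) = 1.
Row 3 now contains 3, which forces (3,4) = 5.
Row 4 now contains 1, so (4,2) = 3.
Row 4 already has 3, which forces (4,3) = 5.
The two cells of cage e must have sum 4, leaving (5,2) = 1.
Column 3 now contains 5, so (5,3) = 3.
Column 4 now contains 5, leaving (5,4) = 2.
Column 5 now contains 1, so (5,5) = 4.
Cage d needs two cells with sum 3; hence (1,3) = 1.
1 is placed in row 2, so (2,3) = 2.
The 3 cells of cage c must have sum 10, leaving (3,1) = 1.
Column 3 already has 2, which forces (3,3) = 4.
5 is placed in row 4, so (4,1) = 4.
Row 5 now contains 4, so (5,1) = 5.
The 4 cells of cage h must have sum 14, leaving (1,1) = 2.
Cage h needs sum 14, so (1,2) = 4.
Row 1 now contains 4, so (1,4) = 3.
Column 1 already has 5, leaving (2,1) = 3.
The 4 cells of cage h must have sum 14; hence (2,2) = 5.
3 is placed in column 4, leaving (2,4) = 4.
4 is placed in row 3, so (3,2) = 2.
The full grid is 2 4 1 3 5 / 3 5 2 4 1 / 1 2 4 5 3 / 4 3 5 1 2 / 5 1 3 2 4.

2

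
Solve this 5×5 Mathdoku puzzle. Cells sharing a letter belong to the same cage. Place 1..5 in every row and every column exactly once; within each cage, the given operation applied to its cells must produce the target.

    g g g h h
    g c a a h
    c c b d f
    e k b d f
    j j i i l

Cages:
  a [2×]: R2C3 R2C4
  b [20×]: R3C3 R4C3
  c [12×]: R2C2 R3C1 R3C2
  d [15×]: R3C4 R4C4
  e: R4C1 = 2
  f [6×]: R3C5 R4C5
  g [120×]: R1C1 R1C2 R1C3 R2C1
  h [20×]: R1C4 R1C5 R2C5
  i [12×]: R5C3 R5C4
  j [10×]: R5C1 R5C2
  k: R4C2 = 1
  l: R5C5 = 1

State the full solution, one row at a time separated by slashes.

Cage e is a single given cell, so R4C1 = 2.
Cage k is a single given cell, which forces R4C2 = 1.
Row 4 already has 2, leaving R4C5 = 3.
Column 1 already has 2, so R5C1 = 5.
5 is placed in row 5; hence R5C2 = 2.
Cage l is a single given cell, which forces R5C5 = 1.
The 4 cells of cage g must have product 120; hence R1C2 = 5.
Cage g needs product 120, leaving R1C3 = 2.
Row 1 already has 2, so R1C4 = 1.
Row 1 now contains 5, so R1C5 = 4.
Column 3 now contains 2, which forces R2C3 = 1.
1 is placed in column 4; hence R2C4 = 2.
Row 2 already has 2; hence R2C5 = 5.
Cage c has product 12, so R3C1 = 1.
Cage d needs two cells with product 15, which forces R3C4 = 3.
Column 5 already has 3, leaving R3C5 = 2.
3 is placed in row 4, which forces R4C4 = 5.
Column 4 now contains 3, which forces R5C4 = 4.
4 is placed in row 1, leaving R1C1 = 3.
The 4 cells of cage g must have product 120, so R2C1 = 4.
The 3 cells of cage c must have product 12, which forces R2C2 = 3.
Row 3 already has 3, so R3C2 = 4.
Cage b's pair has product 20, leaving R3C3 = 5.
5 is placed in row 4, leaving R4C3 = 4.
Row 5 now contains 4; hence R5C3 = 3.

3 5 2 1 4 / 4 3 1 2 5 / 1 4 5 3 2 / 2 1 4 5 3 / 5 2 3 4 1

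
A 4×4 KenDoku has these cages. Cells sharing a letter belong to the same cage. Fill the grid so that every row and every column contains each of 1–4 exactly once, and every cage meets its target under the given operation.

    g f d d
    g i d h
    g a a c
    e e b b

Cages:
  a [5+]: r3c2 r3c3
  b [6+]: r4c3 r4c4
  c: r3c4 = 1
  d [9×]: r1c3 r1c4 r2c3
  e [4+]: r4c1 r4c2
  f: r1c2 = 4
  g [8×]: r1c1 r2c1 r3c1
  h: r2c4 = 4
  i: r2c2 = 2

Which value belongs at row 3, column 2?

Cage f is a single given cell, so r1c2 = 4.
Cage d has product 9, so r1c3 = 1.
Cage d needs product 9, leaving r1c4 = 3.
Cage i is given, so r2c2 = 2.
Cage d needs product 9, which forces r2c3 = 3.
Cage h is given; hence r2c4 = 4.
Cage c is a single given cell, which forces r3c4 = 1.
4 is placed in column 4, so r4c4 = 2.
1 is placed in row 1, which forces r1c1 = 2.
Row 2 already has 4, so r2c1 = 1.
Cage g needs product 8, leaving r3c1 = 4.
1 is placed in row 3, leaving r3c2 = 3.
The two cells of cage a must have sum 5, which forces r3c3 = 2.
1 is placed in column 1, so r4c1 = 3.
Column 2 now contains 3, so r4c2 = 1.
2 is placed in row 4, so r4c3 = 4.
The full grid is 2 4 1 3 / 1 2 3 4 / 4 3 2 1 / 3 1 4 2.

3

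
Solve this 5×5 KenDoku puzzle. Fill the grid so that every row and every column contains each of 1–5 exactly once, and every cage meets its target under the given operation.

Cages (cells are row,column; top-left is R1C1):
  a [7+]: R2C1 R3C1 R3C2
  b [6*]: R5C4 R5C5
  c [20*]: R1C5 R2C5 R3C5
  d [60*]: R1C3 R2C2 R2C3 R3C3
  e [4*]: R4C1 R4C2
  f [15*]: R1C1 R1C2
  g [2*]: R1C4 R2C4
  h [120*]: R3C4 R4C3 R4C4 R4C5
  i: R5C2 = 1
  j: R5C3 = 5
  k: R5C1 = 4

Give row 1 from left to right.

K is a freebie; hence R5C1 = 4.
I is a freebie, leaving R5C2 = 1.
J is a freebie, which forces R5C3 = 5.
Cage d has product 60; hence R2C2 = 5.
Column 1 now contains 4; hence R4C1 = 1.
Column 2 already has 1, so R4C2 = 4.
The two cells of cage f must have product 15, so R1C1 = 5.
Column 2 already has 5, so R1C2 = 3.
Cage a needs sum 7, which forces R2C1 = 2.
Row 2 now contains 2, leaving R2C4 = 1.
Row 2 already has 1, so R2C5 = 4.
Cage a has sum 7; hence R3C1 = 3.
Cage a needs sum 7, so R3C2 = 2.
Cage h needs product 120; hence R3C4 = 4.
The 4 cells of cage d must have product 60, which forces R1C3 = 4.
Column 4 already has 1, leaving R1C4 = 2.
Column 5 already has 4, leaving R1C5 = 1.
Row 2 already has 4, which forces R2C3 = 3.
Row 3 now contains 4, so R3C3 = 1.
Cage c has product 20, which forces R3C5 = 5.
Column 3 now contains 3; hence R4C3 = 2.
2 is placed in row 4, so R4C5 = 3.
Column 4 now contains 2, which forces R5C4 = 3.
Column 5 already has 3, which forces R5C5 = 2.
Row 4 already has 3, so R4C4 = 5.
Filled in: 5 3 4 2 1 / 2 5 3 1 4 / 3 2 1 4 5 / 1 4 2 5 3 / 4 1 5 3 2.

5 3 4 2 1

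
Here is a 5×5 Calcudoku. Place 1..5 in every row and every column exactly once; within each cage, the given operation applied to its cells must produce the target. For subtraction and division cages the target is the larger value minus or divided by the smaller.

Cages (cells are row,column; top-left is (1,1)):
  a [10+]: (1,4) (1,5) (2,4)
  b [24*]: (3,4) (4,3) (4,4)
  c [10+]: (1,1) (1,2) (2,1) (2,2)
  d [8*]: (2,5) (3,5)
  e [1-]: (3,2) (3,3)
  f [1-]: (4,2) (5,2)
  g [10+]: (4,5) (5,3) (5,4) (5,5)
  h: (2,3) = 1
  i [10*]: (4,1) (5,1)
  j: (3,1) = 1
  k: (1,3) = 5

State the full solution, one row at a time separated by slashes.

4 1 5 2 3 / 3 2 1 5 4 / 1 5 4 3 2 / 5 3 2 4 1 / 2 4 3 1 5

K is a freebie; hence (1,3) = 5.
Cage h is given, so (2,3) = 1.
Cage j is a single given cell, so (3,1) = 1.
In row 3, 5 can only go at (3,2), so (3,2) = 5.
The two cells of cage e must have difference 1, so (3,3) = 4.
Row 3 now contains 4, so (3,5) = 2.
2 is placed in column 5, leaving (2,5) = 4.
Row 3 now contains 2; hence (3,4) = 3.
Cage b has product 24, so (4,3) = 2.
Cage b has product 24, which forces (4,4) = 4.
Column 3 already has 2, so (5,3) = 3.
Cage a has sum 10, which forces (1,4) = 2.
Cage a needs sum 10, leaving (1,5) = 3.
3 is placed in column 4, which forces (2,4) = 5.
2 is placed in row 4, which forces (4,1) = 5.
The 4 cells of cage g must have sum 10, so (4,5) = 1.
Cage i needs two cells with product 10; hence (5,1) = 2.
2 is placed in row 5, which forces (5,2) = 4.
Cage g needs sum 10, so (5,4) = 1.
The 4 cells of cage g must have sum 10; hence (5,5) = 5.
Row 1 now contains 3, which forces (1,1) = 4.
Row 1 now contains 3, which forces (1,2) = 1.
Column 1 now contains 2, which forces (2,1) = 3.
Cage c has sum 10; hence (2,2) = 2.
Row 4 already has 1; hence (4,2) = 3.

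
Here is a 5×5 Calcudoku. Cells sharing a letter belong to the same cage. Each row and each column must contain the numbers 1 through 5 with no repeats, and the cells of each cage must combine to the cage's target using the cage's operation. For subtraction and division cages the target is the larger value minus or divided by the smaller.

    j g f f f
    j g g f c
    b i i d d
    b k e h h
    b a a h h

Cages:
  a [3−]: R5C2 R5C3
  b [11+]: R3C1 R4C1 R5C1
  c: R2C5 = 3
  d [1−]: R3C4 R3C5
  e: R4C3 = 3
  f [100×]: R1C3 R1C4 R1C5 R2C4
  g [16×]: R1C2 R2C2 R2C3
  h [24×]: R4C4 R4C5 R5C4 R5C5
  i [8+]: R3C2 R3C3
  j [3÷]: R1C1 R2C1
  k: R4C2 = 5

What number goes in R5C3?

Cage f needs product 100; hence R2C4 = 5.
C is a freebie; hence R2C5 = 3.
Cage k is given, leaving R4C2 = 5.
Cage e is given, so R4C3 = 3.
Cage j's pair has quotient 3, so R1C1 = 3.
Row 2 now contains 3; hence R2C1 = 1.
1 is placed in row 2; hence R2C2 = 4.
Row 2 now contains 4, so R2C3 = 2.
Column 2 now contains 5; hence R3C2 = 3.
Column 3 now contains 3, so R3C3 = 5.
Cage h needs product 24, leaving R5C4 = 3.
4 is placed in column 2, so R1C2 = 2.
Cage f has product 100; hence R1C5 = 5.
Cage b has sum 11, which forces R5C1 = 5.
The two cells of cage a must have difference 3; hence R5C2 = 1.
The two cells of cage a must have difference 3, so R5C3 = 4.
4 is placed in row 5; hence R5C5 = 2.
4 is placed in column 3; hence R1C3 = 1.
Cage f needs product 100, which forces R1C4 = 4.
The two cells of cage d must have difference 1; hence R3C4 = 2.
2 is placed in column 5; hence R3C5 = 1.
Column 4 now contains 4, which forces R4C4 = 1.
Column 5 now contains 1, which forces R4C5 = 4.
Row 3 already has 2; hence R3C1 = 4.
4 is placed in row 4, leaving R4C1 = 2.
Completed grid: 3 2 1 4 5 / 1 4 2 5 3 / 4 3 5 2 1 / 2 5 3 1 4 / 5 1 4 3 2.

4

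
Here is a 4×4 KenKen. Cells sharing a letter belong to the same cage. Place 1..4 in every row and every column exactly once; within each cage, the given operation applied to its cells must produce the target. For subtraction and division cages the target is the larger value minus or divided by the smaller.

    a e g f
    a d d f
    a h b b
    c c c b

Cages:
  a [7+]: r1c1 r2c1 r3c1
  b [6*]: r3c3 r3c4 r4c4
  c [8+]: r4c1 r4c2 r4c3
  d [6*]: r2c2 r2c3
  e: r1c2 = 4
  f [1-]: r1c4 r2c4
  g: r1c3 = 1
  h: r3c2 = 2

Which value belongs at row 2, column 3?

2

Cage e is given, which forces r1c2 = 4.
G is a freebie, leaving r1c3 = 1.
Cage h is given; hence r3c2 = 2.
Row 3 already has 2; hence r3c3 = 3.
3 is placed in row 3, leaving r3c4 = 1.
3 is placed in column 3, leaving r4c3 = 4.
1 is placed in row 1; hence r1c1 = 2.
Row 1 already has 2; hence r1c4 = 3.
Cage a needs sum 7, which forces r2c1 = 1.
2 is placed in column 2, leaving r2c2 = 3.
3 is placed in column 3, which forces r2c3 = 2.
2 is placed in row 2, leaving r2c4 = 4.
1 is placed in row 3, which forces r3c1 = 4.
1 is placed in column 1, leaving r4c1 = 3.
Column 2 already has 3, which forces r4c2 = 1.
The 3 cells of cage b must have product 6, leaving r4c4 = 2.
Filled in: 2 4 1 3 / 1 3 2 4 / 4 2 3 1 / 3 1 4 2.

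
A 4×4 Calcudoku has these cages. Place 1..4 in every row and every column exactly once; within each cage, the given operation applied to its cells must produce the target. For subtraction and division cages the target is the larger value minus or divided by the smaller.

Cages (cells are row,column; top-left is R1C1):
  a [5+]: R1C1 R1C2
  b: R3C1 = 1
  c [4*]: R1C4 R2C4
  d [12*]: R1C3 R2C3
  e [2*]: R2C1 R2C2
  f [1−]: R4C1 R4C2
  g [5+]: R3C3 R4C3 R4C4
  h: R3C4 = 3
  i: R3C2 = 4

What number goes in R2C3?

3

B is a freebie; hence R3C1 = 1.
Cage i is a single given cell, which forces R3C2 = 4.
1 is placed in row 3; hence R3C3 = 2.
Cage h is given, leaving R3C4 = 3.
Column 1 already has 1, so R2C1 = 2.
Cage e's pair has product 2, which forces R2C2 = 1.
Row 2 already has 1; hence R2C4 = 4.
Cage g has sum 5; hence R4C3 = 1.
Cage g has sum 5, so R4C4 = 2.
Cage a's pair has sum 5; hence R1C1 = 3.
The two cells of cage a must have sum 5; hence R1C2 = 2.
Cage d needs two cells with product 12, so R1C3 = 4.
Column 4 already has 4, which forces R1C4 = 1.
Row 2 already has 4, which forces R2C3 = 3.
Cage f needs two cells with difference 1, which forces R4C1 = 4.
Row 4 already has 2, leaving R4C2 = 3.
The full grid is 3 2 4 1 / 2 1 3 4 / 1 4 2 3 / 4 3 1 2.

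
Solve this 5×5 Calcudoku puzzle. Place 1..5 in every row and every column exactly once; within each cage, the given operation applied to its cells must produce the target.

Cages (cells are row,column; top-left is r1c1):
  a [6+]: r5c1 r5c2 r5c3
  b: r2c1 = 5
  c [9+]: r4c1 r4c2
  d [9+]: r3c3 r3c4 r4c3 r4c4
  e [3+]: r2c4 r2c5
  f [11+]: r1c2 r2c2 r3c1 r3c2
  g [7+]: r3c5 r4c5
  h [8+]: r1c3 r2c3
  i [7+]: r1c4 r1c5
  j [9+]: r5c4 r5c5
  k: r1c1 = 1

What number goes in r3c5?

5

K is a freebie, which forces r1c1 = 1.
Cage b is given, so r2c1 = 5.
5 is placed in row 2, leaving r2c3 = 3.
Column 1 already has 5, so r4c1 = 4.
Row 4 already has 4; hence r4c2 = 5.
3 is placed in column 3, which forces r1c3 = 5.
Row 1 needs a 2, and only r1c2 is open for it.
Cage f has sum 11, so r2c2 = 4.
The 4 cells of cage f must have sum 11; hence r3c1 = 2.
Cage f needs sum 11, so r3c2 = 3.
Column 1 already has 2, which forces r5c1 = 3.
3 is placed in column 2, leaving r5c2 = 1.
Row 5 already has 1, so r5c3 = 2.
The 4 cells of cage d must have sum 9, which forces r3c3 = 4.
Cage d needs sum 9; hence r3c4 = 1.
Row 3 already has 4; hence r3c5 = 5.
Column 3 now contains 2, leaving r4c3 = 1.
Cage d has sum 9; hence r4c4 = 3.
3 is placed in row 4, which forces r4c5 = 2.
Column 5 already has 5, so r5c5 = 4.
3 is placed in column 4, leaving r1c4 = 4.
Column 5 already has 4, which forces r1c5 = 3.
Column 4 now contains 1; hence r2c4 = 2.
2 is placed in column 5; hence r2c5 = 1.
Row 5 now contains 4, so r5c4 = 5.
Completed grid: 1 2 5 4 3 / 5 4 3 2 1 / 2 3 4 1 5 / 4 5 1 3 2 / 3 1 2 5 4.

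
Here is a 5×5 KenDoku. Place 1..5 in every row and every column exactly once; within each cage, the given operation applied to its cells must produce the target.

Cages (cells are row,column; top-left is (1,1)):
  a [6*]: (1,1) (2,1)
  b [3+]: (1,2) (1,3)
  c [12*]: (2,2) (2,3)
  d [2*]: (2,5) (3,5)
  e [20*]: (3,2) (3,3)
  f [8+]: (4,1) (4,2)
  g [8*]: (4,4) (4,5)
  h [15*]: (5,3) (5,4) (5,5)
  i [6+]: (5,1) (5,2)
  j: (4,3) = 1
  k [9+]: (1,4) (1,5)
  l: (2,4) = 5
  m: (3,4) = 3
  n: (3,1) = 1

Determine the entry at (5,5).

L is a freebie, which forces (2,4) = 5.
Cage n is a single given cell, so (3,1) = 1.
M is a freebie, which forces (3,4) = 3.
Row 3 now contains 1; hence (3,5) = 2.
Cage j is a single given cell, which forces (4,3) = 1.
Column 5 already has 2, leaving (4,5) = 4.
3 is placed in column 4, so (5,4) = 1.
Cage b needs two cells with sum 3; hence (1,2) = 1.
Column 3 now contains 1; hence (1,3) = 2.
Column 4 already has 5, which forces (1,4) = 4.
Column 5 already has 4; hence (1,5) = 5.
Column 5 already has 2, which forces (2,5) = 1.
Row 4 now contains 4, so (4,4) = 2.
Column 5 now contains 5, which forces (5,5) = 3.
2 is placed in row 1, so (1,1) = 3.
Cage a's pair has product 6, which forces (2,1) = 2.
Column 1 already has 3, which forces (4,1) = 5.
Row 4 already has 5; hence (4,2) = 3.
Column 1 already has 2, so (5,1) = 4.
Row 5 now contains 4, so (5,2) = 2.
3 is placed in row 5, leaving (5,3) = 5.
3 is placed in column 2, which forces (2,2) = 4.
Cage c needs two cells with product 12, leaving (2,3) = 3.
The two cells of cage e must have product 20, which forces (3,2) = 5.
Column 3 already has 5; hence (3,3) = 4.
Completed grid: 3 1 2 4 5 / 2 4 3 5 1 / 1 5 4 3 2 / 5 3 1 2 4 / 4 2 5 1 3.

3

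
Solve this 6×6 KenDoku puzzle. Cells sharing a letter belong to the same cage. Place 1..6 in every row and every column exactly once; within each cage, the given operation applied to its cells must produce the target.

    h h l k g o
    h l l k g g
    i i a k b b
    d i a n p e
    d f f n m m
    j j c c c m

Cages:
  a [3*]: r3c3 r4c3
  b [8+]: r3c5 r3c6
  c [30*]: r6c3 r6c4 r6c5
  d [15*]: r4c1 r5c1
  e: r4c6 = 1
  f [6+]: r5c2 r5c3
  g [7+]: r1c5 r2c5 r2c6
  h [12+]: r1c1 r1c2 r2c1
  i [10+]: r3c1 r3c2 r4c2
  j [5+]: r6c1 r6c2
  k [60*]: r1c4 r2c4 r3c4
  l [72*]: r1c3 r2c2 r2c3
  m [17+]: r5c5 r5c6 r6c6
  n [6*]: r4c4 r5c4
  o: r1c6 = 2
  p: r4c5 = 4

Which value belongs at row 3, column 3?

O is a freebie, so r1c6 = 2.
Cage p is given, so r4c5 = 4.
Cage e is given, so r4c6 = 1.
Cage m has sum 17; hence r5c5 = 6.
The 3 cells of cage m must have sum 17, leaving r5c6 = 5.
The 3 cells of cage m must have sum 17; hence r6c6 = 6.
The two cells of cage a must have product 3; hence r3c3 = 1.
The two cells of cage b must have sum 8, leaving r3c5 = 5.
6 is placed in column 6, leaving r3c6 = 3.
Cage d's pair has product 15; hence r4c1 = 5.
Row 4 now contains 1, so r4c3 = 3.
5 is placed in row 5, which forces r5c1 = 3.
Cage g has sum 7; hence r1c5 = 1.
Cage g needs sum 7, which forces r2c5 = 2.
Column 6 already has 3, which forces r2c6 = 4.
The 3 cells of cage i must have sum 10, which forces r3c1 = 2.
Cage i has sum 10, leaving r3c2 = 6.
Row 3 already has 6; hence r3c4 = 4.
Cage i has sum 10, so r4c2 = 2.
Cage n needs two cells with product 6; hence r4c4 = 6.
2 is placed in column 2, which forces r5c2 = 4.
Row 5 now contains 4; hence r5c3 = 2.
Cage n's pair has product 6, leaving r5c4 = 1.
2 is placed in column 3, so r6c3 = 5.
Column 5 already has 2, which forces r6c5 = 3.
The 3 cells of cage h must have sum 12, so r1c1 = 6.
4 is placed in column 2, leaving r1c2 = 5.
The 3 cells of cage l must have product 72, leaving r1c3 = 4.
Row 1 already has 5; hence r1c4 = 3.
The 3 cells of cage h must have sum 12; hence r2c1 = 1.
Column 2 already has 6, which forces r2c2 = 3.
Row 2 already has 4, which forces r2c3 = 6.
3 is placed in column 4, leaving r2c4 = 5.
Cage j needs two cells with sum 5, leaving r6c1 = 4.
Row 6 now contains 3, leaving r6c2 = 1.
Row 6 now contains 3, so r6c4 = 2.
The full grid is 6 5 4 3 1 2 / 1 3 6 5 2 4 / 2 6 1 4 5 3 / 5 2 3 6 4 1 / 3 4 2 1 6 5 / 4 1 5 2 3 6.

1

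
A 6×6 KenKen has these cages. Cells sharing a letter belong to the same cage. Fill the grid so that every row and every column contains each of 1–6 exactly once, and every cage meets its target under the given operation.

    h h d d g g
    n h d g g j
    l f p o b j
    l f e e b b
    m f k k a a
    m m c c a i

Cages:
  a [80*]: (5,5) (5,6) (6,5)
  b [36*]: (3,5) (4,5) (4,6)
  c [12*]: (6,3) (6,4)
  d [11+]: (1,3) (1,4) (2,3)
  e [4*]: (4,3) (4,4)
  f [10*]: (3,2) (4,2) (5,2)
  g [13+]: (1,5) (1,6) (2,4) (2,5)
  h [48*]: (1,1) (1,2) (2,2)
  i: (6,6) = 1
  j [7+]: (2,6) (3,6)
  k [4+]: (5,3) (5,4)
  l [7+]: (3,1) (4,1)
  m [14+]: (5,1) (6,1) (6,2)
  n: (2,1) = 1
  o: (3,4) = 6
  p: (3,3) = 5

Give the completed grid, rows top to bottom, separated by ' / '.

Cage n is a single given cell, leaving (2,1) = 1.
P is a freebie; hence (3,3) = 5.
O is a freebie; hence (3,4) = 6.
Cage a has product 80, leaving (5,5) = 5.
Cage a has product 80, which forces (5,6) = 4.
Cage a needs product 80; hence (6,5) = 4.
Cage i is given, which forces (6,6) = 1.
The two cells of cage j must have sum 7, which forces (2,6) = 5.
Cage j needs two cells with sum 7, so (3,6) = 2.
Cage f has product 10, leaving (4,2) = 5.
Cage c's pair has product 12, so (6,3) = 6.
Cage c's pair has product 12, which forces (6,4) = 2.
Cage g has sum 13, so (1,5) = 1.
Row 3 already has 2, so (3,2) = 1.
Row 3 already has 2; hence (3,5) = 3.
Cage b needs product 36, so (4,5) = 2.
Cage b has product 36; hence (4,6) = 6.
The 3 cells of cage m must have sum 14, so (5,1) = 6.
The 3 cells of cage f must have product 10; hence (5,2) = 2.
The 3 cells of cage m must have sum 14; hence (6,1) = 5.
6 is placed in row 6, which forces (6,2) = 3.
Cage h needs product 48, which forces (1,1) = 2.
6 is placed in column 6, leaving (1,6) = 3.
The 4 cells of cage g must have sum 13, which forces (2,4) = 3.
Column 5 already has 2, which forces (2,5) = 6.
Row 3 already has 3, so (3,1) = 4.
Cage l needs two cells with sum 7, leaving (4,1) = 3.
Column 4 now contains 3; hence (5,4) = 1.
Cage h needs product 48, which forces (1,2) = 6.
3 is placed in row 1; hence (1,3) = 4.
Cage d needs sum 11; hence (1,4) = 5.
Row 2 now contains 6; hence (2,2) = 4.
Cage d has sum 11, leaving (2,3) = 2.
The two cells of cage e must have product 4, leaving (4,3) = 1.
Column 4 now contains 1; hence (4,4) = 4.
Row 5 now contains 1; hence (5,3) = 3.

2 6 4 5 1 3 / 1 4 2 3 6 5 / 4 1 5 6 3 2 / 3 5 1 4 2 6 / 6 2 3 1 5 4 / 5 3 6 2 4 1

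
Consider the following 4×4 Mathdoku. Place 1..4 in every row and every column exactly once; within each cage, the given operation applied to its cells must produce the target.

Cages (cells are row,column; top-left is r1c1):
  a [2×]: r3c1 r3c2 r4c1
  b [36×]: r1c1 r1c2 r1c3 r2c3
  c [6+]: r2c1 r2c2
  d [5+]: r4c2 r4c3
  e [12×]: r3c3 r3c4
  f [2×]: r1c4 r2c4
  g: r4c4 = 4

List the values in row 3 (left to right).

The 4 cells of cage b must have product 36, leaving r2c3 = 3.
Cage a has product 2; hence r3c1 = 2.
Cage a has product 2, which forces r3c2 = 1.
Column 3 already has 3, so r3c3 = 4.
Row 3 already has 4, which forces r3c4 = 3.
Cage a has product 2, leaving r4c1 = 1.
Row 4 now contains 1, leaving r4c3 = 2.
Cage g is a single given cell, so r4c4 = 4.
4 is placed in column 3, so r1c3 = 1.
Row 1 already has 1, which forces r1c4 = 2.
2 is placed in column 1; hence r2c1 = 4.
Cage c's pair has sum 6, so r2c2 = 2.
Column 4 now contains 2; hence r2c4 = 1.
Row 4 already has 4; hence r4c2 = 3.
Column 1 already has 4, leaving r1c1 = 3.
3 is placed in column 2, which forces r1c2 = 4.
Completed grid: 3 4 1 2 / 4 2 3 1 / 2 1 4 3 / 1 3 2 4.

2 1 4 3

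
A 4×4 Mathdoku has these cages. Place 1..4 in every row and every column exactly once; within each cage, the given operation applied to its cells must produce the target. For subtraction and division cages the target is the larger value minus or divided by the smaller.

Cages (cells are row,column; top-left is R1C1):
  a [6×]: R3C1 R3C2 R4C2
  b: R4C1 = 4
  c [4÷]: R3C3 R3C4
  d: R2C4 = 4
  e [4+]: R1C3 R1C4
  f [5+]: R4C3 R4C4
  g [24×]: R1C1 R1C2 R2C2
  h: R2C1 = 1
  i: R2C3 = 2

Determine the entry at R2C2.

H is a freebie, so R2C1 = 1.
I is a freebie, so R2C3 = 2.
D is a freebie, so R2C4 = 4.
Column 4 already has 4, so R3C4 = 1.
Cage b is a single given cell; hence R4C1 = 4.
The 3 cells of cage g must have product 24, so R1C1 = 2.
Cage g has product 24, so R1C2 = 4.
The two cells of cage e must have sum 4, which forces R1C3 = 1.
1 is placed in column 4, which forces R1C4 = 3.
4 is placed in row 2, so R2C2 = 3.
Column 1 already has 2, which forces R3C1 = 3.
Column 2 already has 3, leaving R3C2 = 2.
1 is placed in row 3, so R3C3 = 4.
Cage a has product 6, leaving R4C2 = 1.
Cage f needs two cells with sum 5; hence R4C3 = 3.
The two cells of cage f must have sum 5; hence R4C4 = 2.
The full grid is 2 4 1 3 / 1 3 2 4 / 3 2 4 1 / 4 1 3 2.

3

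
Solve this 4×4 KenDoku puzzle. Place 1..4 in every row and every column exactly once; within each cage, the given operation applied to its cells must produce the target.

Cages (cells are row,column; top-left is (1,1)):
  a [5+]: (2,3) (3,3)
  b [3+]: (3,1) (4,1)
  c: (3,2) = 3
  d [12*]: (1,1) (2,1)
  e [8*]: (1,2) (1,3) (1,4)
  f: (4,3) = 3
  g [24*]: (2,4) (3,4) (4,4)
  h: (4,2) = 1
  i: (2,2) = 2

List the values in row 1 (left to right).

3 4 2 1

I is a freebie, so (2,2) = 2.
C is a freebie, so (3,2) = 3.
Cage h is given, leaving (4,2) = 1.
Cage f is a single given cell, so (4,3) = 3.
1 is placed in column 2, which forces (1,2) = 4.
Cage g needs product 24; hence (2,4) = 3.
Cage b needs two cells with sum 3, which forces (3,1) = 1.
Row 3 now contains 1, so (3,3) = 4.
Row 3 now contains 4, which forces (3,4) = 2.
Row 4 now contains 1, so (4,1) = 2.
Column 4 already has 2; hence (4,4) = 4.
4 is placed in row 1; hence (1,1) = 3.
Cage e needs product 8, leaving (1,3) = 2.
Column 4 already has 2; hence (1,4) = 1.
3 is placed in row 2, leaving (2,1) = 4.
Column 3 now contains 4, so (2,3) = 1.
Completed grid: 3 4 2 1 / 4 2 1 3 / 1 3 4 2 / 2 1 3 4.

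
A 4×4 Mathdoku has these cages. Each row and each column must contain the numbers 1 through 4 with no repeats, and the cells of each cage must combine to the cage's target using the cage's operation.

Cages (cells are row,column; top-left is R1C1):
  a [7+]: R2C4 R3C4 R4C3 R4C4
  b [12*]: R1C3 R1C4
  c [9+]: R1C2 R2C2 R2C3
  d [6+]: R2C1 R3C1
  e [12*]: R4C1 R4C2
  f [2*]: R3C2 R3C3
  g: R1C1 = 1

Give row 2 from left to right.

2 3 4 1

G is a freebie; hence R1C1 = 1.
Cage a needs sum 7, so R4C3 = 1.
Cage f needs two cells with product 2; hence R3C2 = 1.
1 is placed in column 3; hence R3C3 = 2.
2 is placed in row 3, leaving R3C4 = 3.
Column 4 now contains 3; hence R4C4 = 2.
The two cells of cage b must have product 12, which forces R1C3 = 3.
Column 4 now contains 3, so R1C4 = 4.
Cage d's pair has sum 6, so R2C1 = 2.
3 is placed in column 3, so R2C3 = 4.
2 is placed in column 4, which forces R2C4 = 1.
2 is placed in row 3, so R3C1 = 4.
Column 1 already has 4, so R4C1 = 3.
Row 4 already has 3; hence R4C2 = 4.
Row 1 now contains 4, leaving R1C2 = 2.
Row 2 now contains 4, leaving R2C2 = 3.
The full grid is 1 2 3 4 / 2 3 4 1 / 4 1 2 3 / 3 4 1 2.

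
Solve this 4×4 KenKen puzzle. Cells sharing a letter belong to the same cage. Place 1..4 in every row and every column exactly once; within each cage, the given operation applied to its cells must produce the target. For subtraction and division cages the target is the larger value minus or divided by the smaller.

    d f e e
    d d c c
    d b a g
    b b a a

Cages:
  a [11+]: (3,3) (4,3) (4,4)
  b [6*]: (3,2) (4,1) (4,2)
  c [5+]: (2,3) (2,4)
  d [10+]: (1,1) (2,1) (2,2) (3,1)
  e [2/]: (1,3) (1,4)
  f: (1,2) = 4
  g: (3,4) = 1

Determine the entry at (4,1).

Cage f is given, which forces (1,2) = 4.
The 3 cells of cage a must have sum 11; hence (3,3) = 4.
Cage g is a single given cell, so (3,4) = 1.
Cage a needs sum 11, so (4,3) = 3.
The 3 cells of cage a must have sum 11; hence (4,4) = 4.
Cage e needs two cells with quotient 2, so (1,3) = 1.
1 is placed in column 4; hence (1,4) = 2.
The 4 cells of cage d must have sum 10, so (2,1) = 4.
Cage c needs two cells with sum 5; hence (2,3) = 2.
Cage c needs two cells with sum 5, so (2,4) = 3.
Cage b has product 6, so (3,2) = 3.
Row 1 now contains 2, so (1,1) = 3.
3 is placed in row 2, leaving (2,2) = 1.
3 is placed in row 3, so (3,1) = 2.
Column 1 now contains 2, leaving (4,1) = 1.
Column 2 now contains 1, so (4,2) = 2.
Completed grid: 3 4 1 2 / 4 1 2 3 / 2 3 4 1 / 1 2 3 4.

1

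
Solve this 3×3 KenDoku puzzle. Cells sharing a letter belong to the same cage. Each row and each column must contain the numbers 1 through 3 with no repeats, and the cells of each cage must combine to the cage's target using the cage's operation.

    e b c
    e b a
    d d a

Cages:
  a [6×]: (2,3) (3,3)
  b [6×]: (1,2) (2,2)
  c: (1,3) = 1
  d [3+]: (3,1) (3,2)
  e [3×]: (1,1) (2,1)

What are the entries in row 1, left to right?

3 2 1

C is a freebie, which forces (1,3) = 1.
1 is placed in row 1, which forces (1,1) = 3.
Row 1 now contains 3, leaving (1,2) = 2.
The two cells of cage e must have product 3; hence (2,1) = 1.
Column 2 now contains 2, so (2,2) = 3.
3 is placed in row 2, leaving (2,3) = 2.
Column 1 already has 1, leaving (3,1) = 2.
Column 2 now contains 2; hence (3,2) = 1.
Column 3 already has 2, which forces (3,3) = 3.
Filled in: 3 2 1 / 1 3 2 / 2 1 3.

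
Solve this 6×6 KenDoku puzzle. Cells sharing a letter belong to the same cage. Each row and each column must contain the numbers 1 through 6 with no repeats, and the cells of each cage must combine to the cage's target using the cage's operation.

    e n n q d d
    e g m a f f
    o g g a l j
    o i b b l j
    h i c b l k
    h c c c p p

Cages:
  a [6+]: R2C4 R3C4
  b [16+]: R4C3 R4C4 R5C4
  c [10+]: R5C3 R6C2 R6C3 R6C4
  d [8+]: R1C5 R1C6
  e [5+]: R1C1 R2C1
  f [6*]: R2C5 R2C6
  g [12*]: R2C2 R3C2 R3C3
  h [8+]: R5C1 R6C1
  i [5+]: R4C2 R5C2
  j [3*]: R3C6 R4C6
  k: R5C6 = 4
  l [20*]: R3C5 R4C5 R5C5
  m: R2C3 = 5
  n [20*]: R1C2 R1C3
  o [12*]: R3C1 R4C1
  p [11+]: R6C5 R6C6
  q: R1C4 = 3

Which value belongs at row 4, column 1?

2

Cage q is given, so R1C4 = 3.
Cage m is a single given cell; hence R2C3 = 5.
Column 3 already has 5, leaving R4C3 = 6.
Row 4 already has 6, which forces R4C4 = 4.
Cage k is a single given cell, leaving R5C6 = 4.
Cage n's pair has product 20; hence R1C2 = 5.
Column 3 already has 5; hence R1C3 = 4.
The two cells of cage a must have sum 6, so R2C4 = 1.
Cage a needs two cells with sum 6, so R3C4 = 5.
Cage l has product 20, leaving R3C5 = 4.
Cage b has sum 16, leaving R5C4 = 6.
Column 4 already has 6, so R6C4 = 2.
Row 3 already has 4, which forces R3C1 = 6.
The two cells of cage o must have product 12, leaving R4C1 = 2.
Row 4 now contains 2, which forces R4C2 = 3.
Row 4 now contains 3; hence R4C6 = 1.
Column 2 now contains 3, which forces R5C2 = 2.
Cage c has sum 10, which forces R6C2 = 4.
2 is placed in column 1, so R1C1 = 1.
The two cells of cage e must have sum 5, leaving R2C1 = 4.
4 is placed in column 2, so R2C2 = 6.
Column 2 already has 2, leaving R3C2 = 1.
Cage g needs product 12; hence R3C3 = 2.
Column 6 already has 1, so R3C6 = 3.
Row 4 already has 1, so R4C5 = 5.
Cage l needs product 20, which forces R5C5 = 1.
Column 5 already has 5, so R6C5 = 6.
6 is placed in row 6, which forces R6C6 = 5.
6 is placed in column 5, leaving R1C5 = 2.
The two cells of cage d must have sum 8; hence R1C6 = 6.
Cage f's pair has product 6, leaving R2C5 = 3.
Column 6 now contains 3, leaving R2C6 = 2.
The two cells of cage h must have sum 8, which forces R5C1 = 5.
Row 5 now contains 1, so R5C3 = 3.
Row 6 already has 5, leaving R6C1 = 3.
Cage c has sum 10, which forces R6C3 = 1.
The full grid is 1 5 4 3 2 6 / 4 6 5 1 3 2 / 6 1 2 5 4 3 / 2 3 6 4 5 1 / 5 2 3 6 1 4 / 3 4 1 2 6 5.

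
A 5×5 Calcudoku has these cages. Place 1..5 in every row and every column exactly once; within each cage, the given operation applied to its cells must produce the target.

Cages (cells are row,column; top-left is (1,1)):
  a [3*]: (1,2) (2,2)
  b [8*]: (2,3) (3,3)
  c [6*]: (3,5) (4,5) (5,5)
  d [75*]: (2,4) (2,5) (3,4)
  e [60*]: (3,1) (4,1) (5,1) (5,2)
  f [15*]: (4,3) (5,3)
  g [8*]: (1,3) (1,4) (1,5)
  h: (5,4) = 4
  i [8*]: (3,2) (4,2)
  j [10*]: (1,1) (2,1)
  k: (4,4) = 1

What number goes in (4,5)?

3

Cage d has product 75, leaving (2,4) = 3.
The 3 cells of cage d must have product 75, which forces (2,5) = 5.
Cage d has product 75, which forces (3,4) = 5.
Cage k is a single given cell, leaving (4,4) = 1.
H is a freebie, leaving (5,4) = 4.
Cage j's pair has product 10; hence (1,1) = 5.
The two cells of cage a must have product 3, which forces (1,2) = 3.
4 is placed in column 4, so (1,4) = 2.
5 is placed in row 2, which forces (2,1) = 2.
3 is placed in row 2; hence (2,2) = 1.
2 is placed in row 2, which forces (2,3) = 4.
Column 3 already has 4; hence (3,3) = 2.
Column 3 already has 4, so (1,3) = 1.
The 3 cells of cage g must have product 8, which forces (1,5) = 4.
Row 3 now contains 2, which forces (3,2) = 4.
Cage i's pair has product 8; hence (4,2) = 2.
Row 4 already has 2, which forces (4,5) = 3.
Cage e needs product 60; hence (5,2) = 5.
5 is placed in row 5, which forces (5,3) = 3.
Cage e has product 60, so (3,1) = 3.
3 is placed in column 5; hence (3,5) = 1.
Row 4 already has 3; hence (4,1) = 4.
Row 4 already has 3, so (4,3) = 5.
Row 5 already has 3, which forces (5,1) = 1.
The 3 cells of cage c must have product 6, so (5,5) = 2.
The full grid is 5 3 1 2 4 / 2 1 4 3 5 / 3 4 2 5 1 / 4 2 5 1 3 / 1 5 3 4 2.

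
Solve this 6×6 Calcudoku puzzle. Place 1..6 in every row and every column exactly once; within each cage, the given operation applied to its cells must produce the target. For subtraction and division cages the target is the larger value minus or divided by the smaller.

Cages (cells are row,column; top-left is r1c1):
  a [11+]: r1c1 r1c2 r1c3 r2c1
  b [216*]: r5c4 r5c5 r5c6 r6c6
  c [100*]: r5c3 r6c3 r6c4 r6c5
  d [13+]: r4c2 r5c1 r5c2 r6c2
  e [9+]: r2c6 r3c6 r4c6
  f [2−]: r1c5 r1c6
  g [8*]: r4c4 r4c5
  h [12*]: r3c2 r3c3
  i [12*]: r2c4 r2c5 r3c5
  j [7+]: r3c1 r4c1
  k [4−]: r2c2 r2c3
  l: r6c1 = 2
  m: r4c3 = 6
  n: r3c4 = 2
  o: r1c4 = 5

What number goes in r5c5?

3

Cage o is given, leaving r1c4 = 5.
Cage n is given, leaving r3c4 = 2.
M is a freebie, so r4c3 = 6.
Column 4 already has 2; hence r4c4 = 4.
Row 4 already has 4, leaving r4c5 = 2.
The 4 cells of cage c must have product 100, which forces r5c3 = 5.
Cage l is a single given cell, which forces r6c1 = 2.
Column 4 now contains 4, leaving r6c4 = 1.
Cage i has product 12, leaving r2c4 = 3.
Column 4 now contains 3; hence r5c4 = 6.
Row 6 now contains 1, leaving r6c3 = 4.
Cage c needs product 100, leaving r6c5 = 5.
The two cells of cage h must have product 12, so r3c2 = 4.
4 is placed in column 3, leaving r3c3 = 3.
Row 3 now contains 4, so r3c5 = 1.
Cage b needs product 216, so r5c5 = 3.
Column 5 already has 1; hence r2c5 = 4.
Row 3 now contains 4; hence r3c1 = 6.
Row 3 already has 6, leaving r3c6 = 5.
The two cells of cage j must have sum 7, which forces r4c1 = 1.
1 is placed in row 4, leaving r4c2 = 5.
1 is placed in row 4, which forces r4c6 = 3.
Cage d needs sum 13, so r5c1 = 4.
4 is placed in row 5; hence r5c6 = 2.
3 is placed in column 6, leaving r6c6 = 6.
1 is placed in column 1, so r1c1 = 3.
Column 5 now contains 4, leaving r1c5 = 6.
Column 6 now contains 6, so r1c6 = 4.
1 is placed in column 1, which forces r2c1 = 5.
Column 2 already has 5, so r2c2 = 6.
The two cells of cage k must have difference 4, leaving r2c3 = 2.
Column 6 already has 2, leaving r2c6 = 1.
Row 5 now contains 2, which forces r5c2 = 1.
6 is placed in row 6; hence r6c2 = 3.
Column 2 now contains 1, which forces r1c2 = 2.
2 is placed in column 3; hence r1c3 = 1.
The full grid is 3 2 1 5 6 4 / 5 6 2 3 4 1 / 6 4 3 2 1 5 / 1 5 6 4 2 3 / 4 1 5 6 3 2 / 2 3 4 1 5 6.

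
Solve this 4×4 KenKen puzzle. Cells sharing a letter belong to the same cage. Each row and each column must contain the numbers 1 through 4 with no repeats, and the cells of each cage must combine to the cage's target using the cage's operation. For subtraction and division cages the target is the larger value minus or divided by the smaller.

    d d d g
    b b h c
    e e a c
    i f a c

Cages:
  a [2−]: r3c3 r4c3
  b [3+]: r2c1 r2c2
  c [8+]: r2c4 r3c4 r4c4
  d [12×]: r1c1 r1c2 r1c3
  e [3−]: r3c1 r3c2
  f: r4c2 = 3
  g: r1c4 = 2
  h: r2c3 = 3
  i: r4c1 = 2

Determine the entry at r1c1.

Cage g is a single given cell, so r1c4 = 2.
H is a freebie, leaving r2c3 = 3.
I is a freebie; hence r4c1 = 2.
F is a freebie, leaving r4c2 = 3.
Cage d needs product 12, which forces r1c1 = 3.
Column 1 now contains 2; hence r2c1 = 1.
Cage b needs two cells with sum 3, which forces r2c2 = 2.
Row 2 already has 1; hence r2c4 = 4.
Column 1 already has 1, leaving r3c1 = 4.
4 is placed in row 3, which forces r3c2 = 1.
The two cells of cage a must have difference 2, which forces r3c3 = 2.
The 3 cells of cage c must have sum 8, which forces r3c4 = 3.
The two cells of cage a must have difference 2, which forces r4c3 = 4.
4 is placed in column 4, so r4c4 = 1.
Column 2 already has 1; hence r1c2 = 4.
Column 3 now contains 4, so r1c3 = 1.
The full grid is 3 4 1 2 / 1 2 3 4 / 4 1 2 3 / 2 3 4 1.

3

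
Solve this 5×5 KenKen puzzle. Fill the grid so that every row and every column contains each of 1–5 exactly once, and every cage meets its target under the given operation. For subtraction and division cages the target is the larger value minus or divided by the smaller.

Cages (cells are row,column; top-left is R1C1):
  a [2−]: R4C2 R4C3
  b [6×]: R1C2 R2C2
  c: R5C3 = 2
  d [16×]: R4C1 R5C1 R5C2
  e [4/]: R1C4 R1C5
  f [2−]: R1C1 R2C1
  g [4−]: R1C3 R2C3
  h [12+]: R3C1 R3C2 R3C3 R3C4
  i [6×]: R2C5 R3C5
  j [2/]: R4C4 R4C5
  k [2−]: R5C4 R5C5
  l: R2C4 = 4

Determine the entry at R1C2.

Cage l is a single given cell, so R2C4 = 4.
C is a freebie; hence R5C3 = 2.
Column 4 already has 4, so R1C4 = 1.
Cage e needs two cells with quotient 4, so R1C5 = 4.
The 3 cells of cage d must have product 16, so R4C1 = 4.
Column 4 now contains 1, leaving R4C4 = 2.
Row 4 now contains 2, so R4C5 = 1.
Cage d has product 16; hence R5C1 = 1.
2 is placed in row 5; hence R5C2 = 4.
Row 1 now contains 1; hence R1C3 = 5.
Cage g needs two cells with difference 4, leaving R2C3 = 1.
Cage h has sum 12, leaving R3C1 = 2.
Cage h has sum 12, so R3C2 = 1.
Cage h has sum 12, leaving R3C3 = 4.
2 is placed in column 4, leaving R3C4 = 5.
Row 3 now contains 2, which forces R3C5 = 3.
5 is placed in column 3, leaving R4C3 = 3.
Column 4 already has 5, leaving R5C4 = 3.
3 is placed in column 5; hence R5C5 = 5.
Row 1 already has 5, leaving R1C1 = 3.
Row 1 already has 3, so R1C2 = 2.
Cage f's pair has difference 2, so R2C1 = 5.
2 is placed in column 2, leaving R2C2 = 3.
3 is placed in column 5, which forces R2C5 = 2.
Row 4 now contains 3; hence R4C2 = 5.
The full grid is 3 2 5 1 4 / 5 3 1 4 2 / 2 1 4 5 3 / 4 5 3 2 1 / 1 4 2 3 5.

2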